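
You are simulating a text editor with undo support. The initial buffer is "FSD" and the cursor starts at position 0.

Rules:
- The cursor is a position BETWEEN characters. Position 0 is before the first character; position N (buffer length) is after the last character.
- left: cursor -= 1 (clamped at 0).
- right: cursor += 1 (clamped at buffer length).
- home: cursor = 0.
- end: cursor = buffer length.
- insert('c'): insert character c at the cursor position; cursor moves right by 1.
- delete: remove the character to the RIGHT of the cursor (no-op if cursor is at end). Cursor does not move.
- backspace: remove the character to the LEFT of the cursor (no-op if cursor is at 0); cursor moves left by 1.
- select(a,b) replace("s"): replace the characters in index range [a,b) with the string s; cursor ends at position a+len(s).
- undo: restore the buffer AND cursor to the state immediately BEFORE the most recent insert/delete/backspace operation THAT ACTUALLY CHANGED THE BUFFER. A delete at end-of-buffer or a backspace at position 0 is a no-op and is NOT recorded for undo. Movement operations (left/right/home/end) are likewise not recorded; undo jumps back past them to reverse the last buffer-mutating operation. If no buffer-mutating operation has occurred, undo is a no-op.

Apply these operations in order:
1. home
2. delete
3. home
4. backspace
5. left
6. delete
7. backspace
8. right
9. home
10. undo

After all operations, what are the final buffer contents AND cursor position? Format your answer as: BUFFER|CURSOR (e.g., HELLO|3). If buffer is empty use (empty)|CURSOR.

Answer: SD|0

Derivation:
After op 1 (home): buf='FSD' cursor=0
After op 2 (delete): buf='SD' cursor=0
After op 3 (home): buf='SD' cursor=0
After op 4 (backspace): buf='SD' cursor=0
After op 5 (left): buf='SD' cursor=0
After op 6 (delete): buf='D' cursor=0
After op 7 (backspace): buf='D' cursor=0
After op 8 (right): buf='D' cursor=1
After op 9 (home): buf='D' cursor=0
After op 10 (undo): buf='SD' cursor=0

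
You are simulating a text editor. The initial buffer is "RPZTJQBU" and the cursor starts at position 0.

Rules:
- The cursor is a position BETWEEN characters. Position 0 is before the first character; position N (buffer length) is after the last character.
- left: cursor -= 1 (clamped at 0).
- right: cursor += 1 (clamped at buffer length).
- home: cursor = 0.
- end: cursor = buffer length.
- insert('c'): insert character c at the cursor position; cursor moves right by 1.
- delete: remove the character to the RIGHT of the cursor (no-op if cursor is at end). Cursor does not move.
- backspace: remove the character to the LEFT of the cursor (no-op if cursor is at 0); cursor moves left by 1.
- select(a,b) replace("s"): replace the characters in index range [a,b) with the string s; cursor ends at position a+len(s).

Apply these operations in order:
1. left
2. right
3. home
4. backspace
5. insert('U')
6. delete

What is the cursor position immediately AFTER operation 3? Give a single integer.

Answer: 0

Derivation:
After op 1 (left): buf='RPZTJQBU' cursor=0
After op 2 (right): buf='RPZTJQBU' cursor=1
After op 3 (home): buf='RPZTJQBU' cursor=0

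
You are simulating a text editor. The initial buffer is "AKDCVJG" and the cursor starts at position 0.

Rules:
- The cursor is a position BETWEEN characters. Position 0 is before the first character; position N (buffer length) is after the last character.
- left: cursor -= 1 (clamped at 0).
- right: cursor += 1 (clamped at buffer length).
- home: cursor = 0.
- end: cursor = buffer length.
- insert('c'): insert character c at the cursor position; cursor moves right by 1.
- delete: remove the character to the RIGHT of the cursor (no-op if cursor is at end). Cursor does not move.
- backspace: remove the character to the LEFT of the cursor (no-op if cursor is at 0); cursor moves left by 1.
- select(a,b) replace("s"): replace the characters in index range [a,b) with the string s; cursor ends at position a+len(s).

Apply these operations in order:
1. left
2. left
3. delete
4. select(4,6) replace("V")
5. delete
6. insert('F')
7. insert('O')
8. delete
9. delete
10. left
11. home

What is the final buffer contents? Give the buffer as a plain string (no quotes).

After op 1 (left): buf='AKDCVJG' cursor=0
After op 2 (left): buf='AKDCVJG' cursor=0
After op 3 (delete): buf='KDCVJG' cursor=0
After op 4 (select(4,6) replace("V")): buf='KDCVV' cursor=5
After op 5 (delete): buf='KDCVV' cursor=5
After op 6 (insert('F')): buf='KDCVVF' cursor=6
After op 7 (insert('O')): buf='KDCVVFO' cursor=7
After op 8 (delete): buf='KDCVVFO' cursor=7
After op 9 (delete): buf='KDCVVFO' cursor=7
After op 10 (left): buf='KDCVVFO' cursor=6
After op 11 (home): buf='KDCVVFO' cursor=0

Answer: KDCVVFO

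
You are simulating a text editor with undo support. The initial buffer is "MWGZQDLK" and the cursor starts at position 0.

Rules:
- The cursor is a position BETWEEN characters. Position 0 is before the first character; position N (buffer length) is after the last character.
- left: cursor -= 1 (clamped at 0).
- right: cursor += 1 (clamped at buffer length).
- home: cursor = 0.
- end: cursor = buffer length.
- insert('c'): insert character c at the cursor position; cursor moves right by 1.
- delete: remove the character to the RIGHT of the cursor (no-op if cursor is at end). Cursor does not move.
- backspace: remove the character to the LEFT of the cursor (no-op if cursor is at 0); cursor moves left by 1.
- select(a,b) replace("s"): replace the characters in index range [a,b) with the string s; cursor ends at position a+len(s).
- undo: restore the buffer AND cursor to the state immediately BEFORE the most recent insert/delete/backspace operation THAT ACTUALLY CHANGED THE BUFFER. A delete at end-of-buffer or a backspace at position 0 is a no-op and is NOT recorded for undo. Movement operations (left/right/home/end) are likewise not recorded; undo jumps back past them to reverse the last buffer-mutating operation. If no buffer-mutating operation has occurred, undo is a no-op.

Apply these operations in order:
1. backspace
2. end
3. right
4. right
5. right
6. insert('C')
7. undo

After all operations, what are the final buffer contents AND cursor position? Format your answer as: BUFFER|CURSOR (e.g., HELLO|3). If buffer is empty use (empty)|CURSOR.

After op 1 (backspace): buf='MWGZQDLK' cursor=0
After op 2 (end): buf='MWGZQDLK' cursor=8
After op 3 (right): buf='MWGZQDLK' cursor=8
After op 4 (right): buf='MWGZQDLK' cursor=8
After op 5 (right): buf='MWGZQDLK' cursor=8
After op 6 (insert('C')): buf='MWGZQDLKC' cursor=9
After op 7 (undo): buf='MWGZQDLK' cursor=8

Answer: MWGZQDLK|8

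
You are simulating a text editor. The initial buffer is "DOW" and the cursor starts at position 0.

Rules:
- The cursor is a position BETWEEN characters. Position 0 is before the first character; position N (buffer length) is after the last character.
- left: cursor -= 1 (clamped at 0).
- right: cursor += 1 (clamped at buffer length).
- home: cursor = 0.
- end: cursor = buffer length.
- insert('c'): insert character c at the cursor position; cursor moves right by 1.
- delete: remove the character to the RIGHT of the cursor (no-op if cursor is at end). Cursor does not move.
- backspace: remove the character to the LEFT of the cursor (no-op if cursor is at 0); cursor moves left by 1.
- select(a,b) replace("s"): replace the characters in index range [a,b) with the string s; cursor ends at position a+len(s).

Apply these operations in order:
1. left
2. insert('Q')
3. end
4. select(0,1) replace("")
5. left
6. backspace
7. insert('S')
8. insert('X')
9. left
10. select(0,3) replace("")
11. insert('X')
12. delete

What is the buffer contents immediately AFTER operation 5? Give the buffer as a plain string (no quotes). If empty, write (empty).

After op 1 (left): buf='DOW' cursor=0
After op 2 (insert('Q')): buf='QDOW' cursor=1
After op 3 (end): buf='QDOW' cursor=4
After op 4 (select(0,1) replace("")): buf='DOW' cursor=0
After op 5 (left): buf='DOW' cursor=0

Answer: DOW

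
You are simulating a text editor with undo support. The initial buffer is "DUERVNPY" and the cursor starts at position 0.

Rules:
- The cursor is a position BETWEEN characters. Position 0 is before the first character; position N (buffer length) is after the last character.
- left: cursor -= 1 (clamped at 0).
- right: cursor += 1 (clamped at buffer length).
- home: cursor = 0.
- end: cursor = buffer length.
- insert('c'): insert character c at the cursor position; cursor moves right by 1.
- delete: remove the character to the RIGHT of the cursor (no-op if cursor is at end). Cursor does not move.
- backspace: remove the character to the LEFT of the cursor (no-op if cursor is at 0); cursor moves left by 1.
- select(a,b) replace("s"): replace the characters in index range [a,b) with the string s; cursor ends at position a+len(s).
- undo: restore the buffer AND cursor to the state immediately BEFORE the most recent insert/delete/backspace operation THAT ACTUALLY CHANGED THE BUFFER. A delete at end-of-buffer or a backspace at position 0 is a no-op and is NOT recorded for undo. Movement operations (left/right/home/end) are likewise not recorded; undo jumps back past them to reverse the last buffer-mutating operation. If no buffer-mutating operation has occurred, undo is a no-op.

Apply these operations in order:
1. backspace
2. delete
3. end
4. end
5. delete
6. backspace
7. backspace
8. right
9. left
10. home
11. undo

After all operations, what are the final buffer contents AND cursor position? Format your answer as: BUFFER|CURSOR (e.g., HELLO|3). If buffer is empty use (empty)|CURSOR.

After op 1 (backspace): buf='DUERVNPY' cursor=0
After op 2 (delete): buf='UERVNPY' cursor=0
After op 3 (end): buf='UERVNPY' cursor=7
After op 4 (end): buf='UERVNPY' cursor=7
After op 5 (delete): buf='UERVNPY' cursor=7
After op 6 (backspace): buf='UERVNP' cursor=6
After op 7 (backspace): buf='UERVN' cursor=5
After op 8 (right): buf='UERVN' cursor=5
After op 9 (left): buf='UERVN' cursor=4
After op 10 (home): buf='UERVN' cursor=0
After op 11 (undo): buf='UERVNP' cursor=6

Answer: UERVNP|6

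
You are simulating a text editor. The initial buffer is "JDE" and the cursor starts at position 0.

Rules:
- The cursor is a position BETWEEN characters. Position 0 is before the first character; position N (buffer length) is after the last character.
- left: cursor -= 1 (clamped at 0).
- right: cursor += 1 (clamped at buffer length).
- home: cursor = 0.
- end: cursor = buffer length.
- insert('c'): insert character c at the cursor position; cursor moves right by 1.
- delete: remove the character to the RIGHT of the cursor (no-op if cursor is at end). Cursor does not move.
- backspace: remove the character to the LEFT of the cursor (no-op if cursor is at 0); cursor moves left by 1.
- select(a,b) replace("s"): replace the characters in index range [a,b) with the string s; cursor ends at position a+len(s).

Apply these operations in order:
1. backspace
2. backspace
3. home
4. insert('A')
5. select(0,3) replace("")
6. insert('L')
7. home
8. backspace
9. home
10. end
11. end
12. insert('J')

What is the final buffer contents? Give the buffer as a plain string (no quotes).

After op 1 (backspace): buf='JDE' cursor=0
After op 2 (backspace): buf='JDE' cursor=0
After op 3 (home): buf='JDE' cursor=0
After op 4 (insert('A')): buf='AJDE' cursor=1
After op 5 (select(0,3) replace("")): buf='E' cursor=0
After op 6 (insert('L')): buf='LE' cursor=1
After op 7 (home): buf='LE' cursor=0
After op 8 (backspace): buf='LE' cursor=0
After op 9 (home): buf='LE' cursor=0
After op 10 (end): buf='LE' cursor=2
After op 11 (end): buf='LE' cursor=2
After op 12 (insert('J')): buf='LEJ' cursor=3

Answer: LEJ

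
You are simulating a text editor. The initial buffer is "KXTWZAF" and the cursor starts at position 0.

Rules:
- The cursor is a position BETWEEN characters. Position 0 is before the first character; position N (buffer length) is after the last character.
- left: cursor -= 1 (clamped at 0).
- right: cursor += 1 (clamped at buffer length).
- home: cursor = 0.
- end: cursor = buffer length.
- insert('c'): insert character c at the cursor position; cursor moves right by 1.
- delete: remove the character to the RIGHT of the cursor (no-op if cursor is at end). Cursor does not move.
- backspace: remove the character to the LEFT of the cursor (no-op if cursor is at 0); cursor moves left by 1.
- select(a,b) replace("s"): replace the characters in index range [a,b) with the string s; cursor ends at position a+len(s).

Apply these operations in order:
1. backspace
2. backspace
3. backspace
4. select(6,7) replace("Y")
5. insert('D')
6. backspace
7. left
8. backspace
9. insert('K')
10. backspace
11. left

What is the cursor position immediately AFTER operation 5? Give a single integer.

After op 1 (backspace): buf='KXTWZAF' cursor=0
After op 2 (backspace): buf='KXTWZAF' cursor=0
After op 3 (backspace): buf='KXTWZAF' cursor=0
After op 4 (select(6,7) replace("Y")): buf='KXTWZAY' cursor=7
After op 5 (insert('D')): buf='KXTWZAYD' cursor=8

Answer: 8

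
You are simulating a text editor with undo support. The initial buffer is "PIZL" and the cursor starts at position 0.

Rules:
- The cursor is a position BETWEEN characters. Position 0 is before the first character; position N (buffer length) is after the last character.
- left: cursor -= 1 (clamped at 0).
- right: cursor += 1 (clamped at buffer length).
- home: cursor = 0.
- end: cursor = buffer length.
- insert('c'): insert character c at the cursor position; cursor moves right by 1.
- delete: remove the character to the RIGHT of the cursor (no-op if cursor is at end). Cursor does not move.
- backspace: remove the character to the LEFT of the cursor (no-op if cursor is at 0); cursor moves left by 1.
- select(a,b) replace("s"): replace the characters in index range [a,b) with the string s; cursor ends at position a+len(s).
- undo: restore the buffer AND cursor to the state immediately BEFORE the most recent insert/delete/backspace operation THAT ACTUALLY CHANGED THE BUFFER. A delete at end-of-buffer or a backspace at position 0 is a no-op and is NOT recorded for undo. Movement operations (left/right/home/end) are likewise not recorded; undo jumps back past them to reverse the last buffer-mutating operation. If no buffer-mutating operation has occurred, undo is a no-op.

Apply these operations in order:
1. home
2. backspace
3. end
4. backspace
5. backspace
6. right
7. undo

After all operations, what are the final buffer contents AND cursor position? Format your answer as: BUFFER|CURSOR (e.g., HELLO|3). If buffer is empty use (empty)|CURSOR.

After op 1 (home): buf='PIZL' cursor=0
After op 2 (backspace): buf='PIZL' cursor=0
After op 3 (end): buf='PIZL' cursor=4
After op 4 (backspace): buf='PIZ' cursor=3
After op 5 (backspace): buf='PI' cursor=2
After op 6 (right): buf='PI' cursor=2
After op 7 (undo): buf='PIZ' cursor=3

Answer: PIZ|3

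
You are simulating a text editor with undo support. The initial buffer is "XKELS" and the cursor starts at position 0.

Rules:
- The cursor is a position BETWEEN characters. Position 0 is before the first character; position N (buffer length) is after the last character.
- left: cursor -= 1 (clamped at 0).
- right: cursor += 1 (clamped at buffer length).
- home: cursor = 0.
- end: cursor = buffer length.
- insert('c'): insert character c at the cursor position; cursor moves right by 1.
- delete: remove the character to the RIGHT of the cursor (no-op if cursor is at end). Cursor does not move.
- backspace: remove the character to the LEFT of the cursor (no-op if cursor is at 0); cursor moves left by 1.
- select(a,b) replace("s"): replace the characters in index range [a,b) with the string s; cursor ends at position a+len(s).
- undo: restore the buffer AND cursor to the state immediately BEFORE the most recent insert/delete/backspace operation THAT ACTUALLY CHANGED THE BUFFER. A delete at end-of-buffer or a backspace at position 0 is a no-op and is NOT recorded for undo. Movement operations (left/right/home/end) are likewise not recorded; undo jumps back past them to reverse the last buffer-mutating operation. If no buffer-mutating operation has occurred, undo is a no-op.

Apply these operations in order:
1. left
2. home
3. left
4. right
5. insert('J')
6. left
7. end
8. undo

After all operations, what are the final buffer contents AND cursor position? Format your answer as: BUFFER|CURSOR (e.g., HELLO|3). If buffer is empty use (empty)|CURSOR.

Answer: XKELS|1

Derivation:
After op 1 (left): buf='XKELS' cursor=0
After op 2 (home): buf='XKELS' cursor=0
After op 3 (left): buf='XKELS' cursor=0
After op 4 (right): buf='XKELS' cursor=1
After op 5 (insert('J')): buf='XJKELS' cursor=2
After op 6 (left): buf='XJKELS' cursor=1
After op 7 (end): buf='XJKELS' cursor=6
After op 8 (undo): buf='XKELS' cursor=1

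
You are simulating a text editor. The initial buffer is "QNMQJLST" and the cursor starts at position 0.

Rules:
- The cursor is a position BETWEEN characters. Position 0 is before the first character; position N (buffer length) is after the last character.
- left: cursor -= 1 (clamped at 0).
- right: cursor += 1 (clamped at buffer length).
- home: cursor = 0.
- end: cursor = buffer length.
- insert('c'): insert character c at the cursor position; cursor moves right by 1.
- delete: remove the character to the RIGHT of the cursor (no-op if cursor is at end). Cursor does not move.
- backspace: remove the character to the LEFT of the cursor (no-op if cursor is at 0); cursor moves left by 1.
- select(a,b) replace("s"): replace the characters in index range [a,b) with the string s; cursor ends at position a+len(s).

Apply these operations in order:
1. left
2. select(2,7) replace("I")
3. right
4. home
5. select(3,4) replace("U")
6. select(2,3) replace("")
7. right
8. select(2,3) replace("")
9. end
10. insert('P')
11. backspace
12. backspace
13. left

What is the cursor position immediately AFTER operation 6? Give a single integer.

After op 1 (left): buf='QNMQJLST' cursor=0
After op 2 (select(2,7) replace("I")): buf='QNIT' cursor=3
After op 3 (right): buf='QNIT' cursor=4
After op 4 (home): buf='QNIT' cursor=0
After op 5 (select(3,4) replace("U")): buf='QNIU' cursor=4
After op 6 (select(2,3) replace("")): buf='QNU' cursor=2

Answer: 2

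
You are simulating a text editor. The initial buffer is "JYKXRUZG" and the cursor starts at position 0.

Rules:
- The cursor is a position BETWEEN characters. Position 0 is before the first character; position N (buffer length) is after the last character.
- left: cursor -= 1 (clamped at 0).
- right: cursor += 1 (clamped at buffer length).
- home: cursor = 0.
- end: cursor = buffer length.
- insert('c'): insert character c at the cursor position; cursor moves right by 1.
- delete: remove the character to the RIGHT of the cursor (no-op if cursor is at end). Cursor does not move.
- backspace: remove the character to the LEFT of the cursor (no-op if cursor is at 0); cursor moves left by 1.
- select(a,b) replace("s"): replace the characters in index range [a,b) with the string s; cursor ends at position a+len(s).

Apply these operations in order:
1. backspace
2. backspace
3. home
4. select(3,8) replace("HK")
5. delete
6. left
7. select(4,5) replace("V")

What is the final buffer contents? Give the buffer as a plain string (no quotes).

After op 1 (backspace): buf='JYKXRUZG' cursor=0
After op 2 (backspace): buf='JYKXRUZG' cursor=0
After op 3 (home): buf='JYKXRUZG' cursor=0
After op 4 (select(3,8) replace("HK")): buf='JYKHK' cursor=5
After op 5 (delete): buf='JYKHK' cursor=5
After op 6 (left): buf='JYKHK' cursor=4
After op 7 (select(4,5) replace("V")): buf='JYKHV' cursor=5

Answer: JYKHV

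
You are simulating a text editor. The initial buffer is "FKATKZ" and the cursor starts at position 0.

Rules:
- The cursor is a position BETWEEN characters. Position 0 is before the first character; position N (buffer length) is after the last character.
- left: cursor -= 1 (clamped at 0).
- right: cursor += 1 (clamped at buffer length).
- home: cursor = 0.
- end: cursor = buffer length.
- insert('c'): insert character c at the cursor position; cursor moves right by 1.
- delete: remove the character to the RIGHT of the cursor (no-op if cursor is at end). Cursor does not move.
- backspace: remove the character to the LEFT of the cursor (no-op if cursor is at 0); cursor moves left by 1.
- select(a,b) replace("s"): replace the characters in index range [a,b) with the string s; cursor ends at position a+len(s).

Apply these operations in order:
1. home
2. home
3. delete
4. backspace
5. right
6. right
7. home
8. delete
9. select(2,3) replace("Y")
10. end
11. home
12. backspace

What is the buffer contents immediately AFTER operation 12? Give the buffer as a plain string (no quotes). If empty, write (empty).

After op 1 (home): buf='FKATKZ' cursor=0
After op 2 (home): buf='FKATKZ' cursor=0
After op 3 (delete): buf='KATKZ' cursor=0
After op 4 (backspace): buf='KATKZ' cursor=0
After op 5 (right): buf='KATKZ' cursor=1
After op 6 (right): buf='KATKZ' cursor=2
After op 7 (home): buf='KATKZ' cursor=0
After op 8 (delete): buf='ATKZ' cursor=0
After op 9 (select(2,3) replace("Y")): buf='ATYZ' cursor=3
After op 10 (end): buf='ATYZ' cursor=4
After op 11 (home): buf='ATYZ' cursor=0
After op 12 (backspace): buf='ATYZ' cursor=0

Answer: ATYZ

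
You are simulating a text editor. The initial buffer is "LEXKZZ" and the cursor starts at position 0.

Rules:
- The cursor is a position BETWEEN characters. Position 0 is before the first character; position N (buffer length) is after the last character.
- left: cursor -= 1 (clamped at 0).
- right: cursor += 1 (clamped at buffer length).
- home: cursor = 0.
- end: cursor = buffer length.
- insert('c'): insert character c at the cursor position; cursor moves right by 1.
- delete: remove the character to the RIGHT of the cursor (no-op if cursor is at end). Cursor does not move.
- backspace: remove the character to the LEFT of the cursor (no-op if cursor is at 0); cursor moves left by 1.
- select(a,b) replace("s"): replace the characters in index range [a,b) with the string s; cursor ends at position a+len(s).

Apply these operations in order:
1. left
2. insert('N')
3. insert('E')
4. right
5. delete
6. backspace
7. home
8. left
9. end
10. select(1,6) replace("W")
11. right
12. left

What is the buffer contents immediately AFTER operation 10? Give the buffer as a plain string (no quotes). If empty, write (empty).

After op 1 (left): buf='LEXKZZ' cursor=0
After op 2 (insert('N')): buf='NLEXKZZ' cursor=1
After op 3 (insert('E')): buf='NELEXKZZ' cursor=2
After op 4 (right): buf='NELEXKZZ' cursor=3
After op 5 (delete): buf='NELXKZZ' cursor=3
After op 6 (backspace): buf='NEXKZZ' cursor=2
After op 7 (home): buf='NEXKZZ' cursor=0
After op 8 (left): buf='NEXKZZ' cursor=0
After op 9 (end): buf='NEXKZZ' cursor=6
After op 10 (select(1,6) replace("W")): buf='NW' cursor=2

Answer: NW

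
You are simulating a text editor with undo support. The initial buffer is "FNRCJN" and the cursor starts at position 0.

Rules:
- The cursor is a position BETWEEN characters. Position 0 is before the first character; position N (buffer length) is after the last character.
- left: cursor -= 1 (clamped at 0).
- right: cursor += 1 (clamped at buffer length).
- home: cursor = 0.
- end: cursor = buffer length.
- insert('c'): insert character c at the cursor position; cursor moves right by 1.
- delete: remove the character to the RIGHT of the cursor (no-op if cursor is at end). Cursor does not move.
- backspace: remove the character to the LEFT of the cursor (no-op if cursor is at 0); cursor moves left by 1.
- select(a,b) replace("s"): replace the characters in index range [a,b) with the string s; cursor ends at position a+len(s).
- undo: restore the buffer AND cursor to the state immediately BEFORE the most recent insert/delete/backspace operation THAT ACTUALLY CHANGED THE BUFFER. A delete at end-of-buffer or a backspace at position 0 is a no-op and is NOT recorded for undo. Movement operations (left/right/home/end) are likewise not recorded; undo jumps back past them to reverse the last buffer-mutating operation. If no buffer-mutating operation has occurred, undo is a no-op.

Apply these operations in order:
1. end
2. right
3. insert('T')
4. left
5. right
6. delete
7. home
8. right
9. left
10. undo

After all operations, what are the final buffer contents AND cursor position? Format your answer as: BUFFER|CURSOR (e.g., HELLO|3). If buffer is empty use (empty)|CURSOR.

After op 1 (end): buf='FNRCJN' cursor=6
After op 2 (right): buf='FNRCJN' cursor=6
After op 3 (insert('T')): buf='FNRCJNT' cursor=7
After op 4 (left): buf='FNRCJNT' cursor=6
After op 5 (right): buf='FNRCJNT' cursor=7
After op 6 (delete): buf='FNRCJNT' cursor=7
After op 7 (home): buf='FNRCJNT' cursor=0
After op 8 (right): buf='FNRCJNT' cursor=1
After op 9 (left): buf='FNRCJNT' cursor=0
After op 10 (undo): buf='FNRCJN' cursor=6

Answer: FNRCJN|6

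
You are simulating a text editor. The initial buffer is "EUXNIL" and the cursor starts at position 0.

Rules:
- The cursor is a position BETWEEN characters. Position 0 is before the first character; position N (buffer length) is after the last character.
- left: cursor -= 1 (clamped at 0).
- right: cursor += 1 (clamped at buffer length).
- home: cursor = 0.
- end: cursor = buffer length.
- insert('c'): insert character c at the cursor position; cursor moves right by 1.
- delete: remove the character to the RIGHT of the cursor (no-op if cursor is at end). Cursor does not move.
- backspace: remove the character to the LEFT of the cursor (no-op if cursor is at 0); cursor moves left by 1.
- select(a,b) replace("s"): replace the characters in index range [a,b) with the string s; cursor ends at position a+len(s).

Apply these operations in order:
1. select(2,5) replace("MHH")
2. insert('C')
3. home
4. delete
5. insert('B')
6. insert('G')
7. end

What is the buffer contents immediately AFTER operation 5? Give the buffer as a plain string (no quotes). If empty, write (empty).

Answer: BUMHHCL

Derivation:
After op 1 (select(2,5) replace("MHH")): buf='EUMHHL' cursor=5
After op 2 (insert('C')): buf='EUMHHCL' cursor=6
After op 3 (home): buf='EUMHHCL' cursor=0
After op 4 (delete): buf='UMHHCL' cursor=0
After op 5 (insert('B')): buf='BUMHHCL' cursor=1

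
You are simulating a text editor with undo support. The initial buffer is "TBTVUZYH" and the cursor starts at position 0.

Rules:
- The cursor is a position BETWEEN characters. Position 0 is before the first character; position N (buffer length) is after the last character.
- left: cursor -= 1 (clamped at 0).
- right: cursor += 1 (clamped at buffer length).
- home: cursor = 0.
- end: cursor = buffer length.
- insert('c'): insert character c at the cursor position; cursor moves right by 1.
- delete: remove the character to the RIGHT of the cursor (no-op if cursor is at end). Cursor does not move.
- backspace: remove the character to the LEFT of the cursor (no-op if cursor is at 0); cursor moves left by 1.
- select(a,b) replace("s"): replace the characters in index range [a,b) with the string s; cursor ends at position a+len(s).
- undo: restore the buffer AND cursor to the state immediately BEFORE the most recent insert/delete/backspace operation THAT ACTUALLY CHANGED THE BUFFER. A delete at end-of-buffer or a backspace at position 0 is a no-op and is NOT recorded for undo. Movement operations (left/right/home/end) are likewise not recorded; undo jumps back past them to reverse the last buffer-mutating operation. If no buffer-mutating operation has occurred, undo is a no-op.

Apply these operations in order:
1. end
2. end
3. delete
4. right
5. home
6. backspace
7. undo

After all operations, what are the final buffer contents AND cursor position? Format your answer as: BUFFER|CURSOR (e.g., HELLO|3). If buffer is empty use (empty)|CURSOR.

After op 1 (end): buf='TBTVUZYH' cursor=8
After op 2 (end): buf='TBTVUZYH' cursor=8
After op 3 (delete): buf='TBTVUZYH' cursor=8
After op 4 (right): buf='TBTVUZYH' cursor=8
After op 5 (home): buf='TBTVUZYH' cursor=0
After op 6 (backspace): buf='TBTVUZYH' cursor=0
After op 7 (undo): buf='TBTVUZYH' cursor=0

Answer: TBTVUZYH|0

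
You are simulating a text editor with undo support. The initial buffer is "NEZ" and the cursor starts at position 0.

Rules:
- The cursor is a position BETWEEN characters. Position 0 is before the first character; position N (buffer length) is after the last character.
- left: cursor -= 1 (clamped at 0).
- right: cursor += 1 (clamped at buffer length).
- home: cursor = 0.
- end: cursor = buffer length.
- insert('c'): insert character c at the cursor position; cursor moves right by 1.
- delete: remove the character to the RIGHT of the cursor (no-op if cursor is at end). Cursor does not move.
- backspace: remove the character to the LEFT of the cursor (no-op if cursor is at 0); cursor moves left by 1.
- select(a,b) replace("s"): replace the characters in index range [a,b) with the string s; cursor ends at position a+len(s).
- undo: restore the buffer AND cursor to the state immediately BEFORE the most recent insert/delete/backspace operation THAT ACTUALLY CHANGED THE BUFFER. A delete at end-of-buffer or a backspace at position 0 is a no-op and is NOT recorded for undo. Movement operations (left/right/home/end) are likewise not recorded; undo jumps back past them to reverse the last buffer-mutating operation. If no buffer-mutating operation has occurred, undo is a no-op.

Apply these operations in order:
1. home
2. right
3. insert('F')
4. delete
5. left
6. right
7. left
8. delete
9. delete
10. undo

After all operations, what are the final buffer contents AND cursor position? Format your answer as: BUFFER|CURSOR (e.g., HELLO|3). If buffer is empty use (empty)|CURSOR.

After op 1 (home): buf='NEZ' cursor=0
After op 2 (right): buf='NEZ' cursor=1
After op 3 (insert('F')): buf='NFEZ' cursor=2
After op 4 (delete): buf='NFZ' cursor=2
After op 5 (left): buf='NFZ' cursor=1
After op 6 (right): buf='NFZ' cursor=2
After op 7 (left): buf='NFZ' cursor=1
After op 8 (delete): buf='NZ' cursor=1
After op 9 (delete): buf='N' cursor=1
After op 10 (undo): buf='NZ' cursor=1

Answer: NZ|1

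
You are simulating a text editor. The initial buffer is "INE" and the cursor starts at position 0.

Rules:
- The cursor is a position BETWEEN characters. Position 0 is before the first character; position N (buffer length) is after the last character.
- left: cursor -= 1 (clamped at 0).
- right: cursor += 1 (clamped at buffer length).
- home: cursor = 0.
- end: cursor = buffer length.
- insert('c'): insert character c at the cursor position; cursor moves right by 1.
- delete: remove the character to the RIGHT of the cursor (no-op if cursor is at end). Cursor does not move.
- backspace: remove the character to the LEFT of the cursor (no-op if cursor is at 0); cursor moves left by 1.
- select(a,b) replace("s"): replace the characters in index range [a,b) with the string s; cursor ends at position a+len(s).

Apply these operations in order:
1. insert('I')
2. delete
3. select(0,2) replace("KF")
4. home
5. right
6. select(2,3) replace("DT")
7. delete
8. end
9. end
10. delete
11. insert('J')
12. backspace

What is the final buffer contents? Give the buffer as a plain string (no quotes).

Answer: KFDT

Derivation:
After op 1 (insert('I')): buf='IINE' cursor=1
After op 2 (delete): buf='INE' cursor=1
After op 3 (select(0,2) replace("KF")): buf='KFE' cursor=2
After op 4 (home): buf='KFE' cursor=0
After op 5 (right): buf='KFE' cursor=1
After op 6 (select(2,3) replace("DT")): buf='KFDT' cursor=4
After op 7 (delete): buf='KFDT' cursor=4
After op 8 (end): buf='KFDT' cursor=4
After op 9 (end): buf='KFDT' cursor=4
After op 10 (delete): buf='KFDT' cursor=4
After op 11 (insert('J')): buf='KFDTJ' cursor=5
After op 12 (backspace): buf='KFDT' cursor=4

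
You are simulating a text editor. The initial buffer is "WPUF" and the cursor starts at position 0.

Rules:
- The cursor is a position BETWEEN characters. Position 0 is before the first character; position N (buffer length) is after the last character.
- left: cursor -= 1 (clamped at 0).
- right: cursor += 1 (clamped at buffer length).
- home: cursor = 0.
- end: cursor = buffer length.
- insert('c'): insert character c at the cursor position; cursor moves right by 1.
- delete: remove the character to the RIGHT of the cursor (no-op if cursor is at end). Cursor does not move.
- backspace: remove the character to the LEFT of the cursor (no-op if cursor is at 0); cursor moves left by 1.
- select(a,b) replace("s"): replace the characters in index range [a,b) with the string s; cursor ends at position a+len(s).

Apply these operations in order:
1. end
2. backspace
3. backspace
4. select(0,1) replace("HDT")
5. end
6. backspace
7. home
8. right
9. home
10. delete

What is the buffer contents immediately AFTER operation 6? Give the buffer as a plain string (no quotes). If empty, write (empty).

After op 1 (end): buf='WPUF' cursor=4
After op 2 (backspace): buf='WPU' cursor=3
After op 3 (backspace): buf='WP' cursor=2
After op 4 (select(0,1) replace("HDT")): buf='HDTP' cursor=3
After op 5 (end): buf='HDTP' cursor=4
After op 6 (backspace): buf='HDT' cursor=3

Answer: HDT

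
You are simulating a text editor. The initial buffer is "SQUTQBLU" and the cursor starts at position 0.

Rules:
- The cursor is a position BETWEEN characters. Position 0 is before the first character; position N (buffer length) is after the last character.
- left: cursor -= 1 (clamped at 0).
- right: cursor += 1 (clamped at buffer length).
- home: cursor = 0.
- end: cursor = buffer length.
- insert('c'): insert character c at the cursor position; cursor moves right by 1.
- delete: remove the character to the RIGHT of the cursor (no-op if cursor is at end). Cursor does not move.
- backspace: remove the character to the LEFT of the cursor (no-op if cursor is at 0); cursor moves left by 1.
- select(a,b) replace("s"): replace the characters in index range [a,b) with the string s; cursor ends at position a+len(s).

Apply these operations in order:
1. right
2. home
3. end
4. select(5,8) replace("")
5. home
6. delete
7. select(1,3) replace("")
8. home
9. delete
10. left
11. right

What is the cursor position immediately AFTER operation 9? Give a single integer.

Answer: 0

Derivation:
After op 1 (right): buf='SQUTQBLU' cursor=1
After op 2 (home): buf='SQUTQBLU' cursor=0
After op 3 (end): buf='SQUTQBLU' cursor=8
After op 4 (select(5,8) replace("")): buf='SQUTQ' cursor=5
After op 5 (home): buf='SQUTQ' cursor=0
After op 6 (delete): buf='QUTQ' cursor=0
After op 7 (select(1,3) replace("")): buf='QQ' cursor=1
After op 8 (home): buf='QQ' cursor=0
After op 9 (delete): buf='Q' cursor=0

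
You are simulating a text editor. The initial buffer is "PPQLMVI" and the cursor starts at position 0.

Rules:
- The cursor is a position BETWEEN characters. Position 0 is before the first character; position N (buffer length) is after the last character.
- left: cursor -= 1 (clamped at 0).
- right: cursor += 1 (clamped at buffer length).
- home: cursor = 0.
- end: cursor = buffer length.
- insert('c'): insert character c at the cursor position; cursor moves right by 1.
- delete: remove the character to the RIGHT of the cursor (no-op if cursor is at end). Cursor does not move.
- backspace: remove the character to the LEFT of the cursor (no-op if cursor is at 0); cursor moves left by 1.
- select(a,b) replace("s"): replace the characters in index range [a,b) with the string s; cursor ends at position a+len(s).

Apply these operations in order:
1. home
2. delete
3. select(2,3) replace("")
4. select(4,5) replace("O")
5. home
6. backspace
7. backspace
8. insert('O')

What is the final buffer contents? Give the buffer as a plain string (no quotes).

Answer: OPQMVO

Derivation:
After op 1 (home): buf='PPQLMVI' cursor=0
After op 2 (delete): buf='PQLMVI' cursor=0
After op 3 (select(2,3) replace("")): buf='PQMVI' cursor=2
After op 4 (select(4,5) replace("O")): buf='PQMVO' cursor=5
After op 5 (home): buf='PQMVO' cursor=0
After op 6 (backspace): buf='PQMVO' cursor=0
After op 7 (backspace): buf='PQMVO' cursor=0
After op 8 (insert('O')): buf='OPQMVO' cursor=1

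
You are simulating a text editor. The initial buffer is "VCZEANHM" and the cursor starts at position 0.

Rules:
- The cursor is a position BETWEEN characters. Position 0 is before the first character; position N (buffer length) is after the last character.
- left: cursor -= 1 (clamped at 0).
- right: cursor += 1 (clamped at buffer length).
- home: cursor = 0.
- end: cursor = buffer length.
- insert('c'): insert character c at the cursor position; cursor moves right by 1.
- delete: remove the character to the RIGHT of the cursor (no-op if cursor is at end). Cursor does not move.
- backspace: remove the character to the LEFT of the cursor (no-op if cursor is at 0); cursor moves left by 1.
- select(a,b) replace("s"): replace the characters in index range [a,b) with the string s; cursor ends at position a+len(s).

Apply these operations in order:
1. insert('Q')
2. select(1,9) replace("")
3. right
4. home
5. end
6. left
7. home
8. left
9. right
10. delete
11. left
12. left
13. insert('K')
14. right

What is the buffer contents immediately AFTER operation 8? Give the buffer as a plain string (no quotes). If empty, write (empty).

Answer: Q

Derivation:
After op 1 (insert('Q')): buf='QVCZEANHM' cursor=1
After op 2 (select(1,9) replace("")): buf='Q' cursor=1
After op 3 (right): buf='Q' cursor=1
After op 4 (home): buf='Q' cursor=0
After op 5 (end): buf='Q' cursor=1
After op 6 (left): buf='Q' cursor=0
After op 7 (home): buf='Q' cursor=0
After op 8 (left): buf='Q' cursor=0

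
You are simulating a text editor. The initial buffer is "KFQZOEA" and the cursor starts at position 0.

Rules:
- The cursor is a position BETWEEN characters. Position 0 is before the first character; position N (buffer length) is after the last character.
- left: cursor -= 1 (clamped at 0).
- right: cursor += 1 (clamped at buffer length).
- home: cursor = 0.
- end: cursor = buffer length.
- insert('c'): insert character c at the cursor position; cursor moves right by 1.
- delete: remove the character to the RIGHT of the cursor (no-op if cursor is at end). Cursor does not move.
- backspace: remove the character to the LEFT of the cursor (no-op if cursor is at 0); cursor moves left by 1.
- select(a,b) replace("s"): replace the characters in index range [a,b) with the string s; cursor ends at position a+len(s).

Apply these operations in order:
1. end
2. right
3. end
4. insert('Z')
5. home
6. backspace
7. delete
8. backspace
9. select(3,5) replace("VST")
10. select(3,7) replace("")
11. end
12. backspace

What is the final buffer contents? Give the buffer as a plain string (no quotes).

Answer: FQZ

Derivation:
After op 1 (end): buf='KFQZOEA' cursor=7
After op 2 (right): buf='KFQZOEA' cursor=7
After op 3 (end): buf='KFQZOEA' cursor=7
After op 4 (insert('Z')): buf='KFQZOEAZ' cursor=8
After op 5 (home): buf='KFQZOEAZ' cursor=0
After op 6 (backspace): buf='KFQZOEAZ' cursor=0
After op 7 (delete): buf='FQZOEAZ' cursor=0
After op 8 (backspace): buf='FQZOEAZ' cursor=0
After op 9 (select(3,5) replace("VST")): buf='FQZVSTAZ' cursor=6
After op 10 (select(3,7) replace("")): buf='FQZZ' cursor=3
After op 11 (end): buf='FQZZ' cursor=4
After op 12 (backspace): buf='FQZ' cursor=3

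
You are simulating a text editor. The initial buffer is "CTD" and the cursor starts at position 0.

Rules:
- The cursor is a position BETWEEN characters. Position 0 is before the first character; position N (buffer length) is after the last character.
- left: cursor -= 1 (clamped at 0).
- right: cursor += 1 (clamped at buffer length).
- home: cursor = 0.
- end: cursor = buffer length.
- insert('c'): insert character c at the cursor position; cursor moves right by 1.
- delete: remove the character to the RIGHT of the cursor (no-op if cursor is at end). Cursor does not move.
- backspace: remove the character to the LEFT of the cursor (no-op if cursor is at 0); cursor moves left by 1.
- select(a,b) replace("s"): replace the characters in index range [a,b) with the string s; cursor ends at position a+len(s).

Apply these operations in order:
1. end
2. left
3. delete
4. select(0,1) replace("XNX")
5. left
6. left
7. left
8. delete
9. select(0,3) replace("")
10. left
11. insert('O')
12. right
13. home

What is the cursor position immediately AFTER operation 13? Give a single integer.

Answer: 0

Derivation:
After op 1 (end): buf='CTD' cursor=3
After op 2 (left): buf='CTD' cursor=2
After op 3 (delete): buf='CT' cursor=2
After op 4 (select(0,1) replace("XNX")): buf='XNXT' cursor=3
After op 5 (left): buf='XNXT' cursor=2
After op 6 (left): buf='XNXT' cursor=1
After op 7 (left): buf='XNXT' cursor=0
After op 8 (delete): buf='NXT' cursor=0
After op 9 (select(0,3) replace("")): buf='(empty)' cursor=0
After op 10 (left): buf='(empty)' cursor=0
After op 11 (insert('O')): buf='O' cursor=1
After op 12 (right): buf='O' cursor=1
After op 13 (home): buf='O' cursor=0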